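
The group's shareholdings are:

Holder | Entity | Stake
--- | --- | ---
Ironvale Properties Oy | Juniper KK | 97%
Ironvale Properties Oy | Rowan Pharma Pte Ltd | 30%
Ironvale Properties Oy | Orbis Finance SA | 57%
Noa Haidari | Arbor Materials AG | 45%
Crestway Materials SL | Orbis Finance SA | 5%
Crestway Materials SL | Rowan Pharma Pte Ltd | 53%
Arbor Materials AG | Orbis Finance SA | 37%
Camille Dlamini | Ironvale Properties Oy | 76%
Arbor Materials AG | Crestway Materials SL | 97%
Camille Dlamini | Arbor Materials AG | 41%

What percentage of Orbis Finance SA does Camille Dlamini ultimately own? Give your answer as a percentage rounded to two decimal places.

Camille reaches Orbis along 3 paths.
Via Ironvale: 76% × 57% = 43.32%.
Via Arbor: 41% × 37% = 15.17%.
Via Arbor → Crestway: 41% × 97% × 5% = 1.9885%.
Total: 43.32% + 15.17% + 1.9885% = 60.4785%.
Rounded: 60.48%.

60.48%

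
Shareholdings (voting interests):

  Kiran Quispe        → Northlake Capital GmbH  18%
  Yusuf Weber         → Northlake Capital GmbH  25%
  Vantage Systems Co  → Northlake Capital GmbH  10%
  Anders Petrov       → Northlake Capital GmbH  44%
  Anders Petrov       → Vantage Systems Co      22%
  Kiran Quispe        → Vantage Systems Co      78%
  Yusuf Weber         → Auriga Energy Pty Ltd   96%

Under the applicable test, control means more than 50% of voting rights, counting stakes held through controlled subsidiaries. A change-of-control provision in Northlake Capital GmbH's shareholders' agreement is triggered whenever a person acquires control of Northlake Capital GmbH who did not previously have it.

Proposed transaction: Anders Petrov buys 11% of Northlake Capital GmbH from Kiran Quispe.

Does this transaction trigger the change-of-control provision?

The purchase adds only to Anders's holdings (Kiran's stake shrinks), so Anders is the only person who could newly come to control Northlake.
Anders's largest direct stake is 44% in Northlake, which does not meet the threshold, so Anders controls no company.
In Northlake, Anders's side holds only 44%, not > 50%.
So before the transaction, Anders does not control Northlake.
After the purchase, Anders's direct stake in Northlake rises to 44% + 11% = 55%, and Kiran's stake falls to 7%.
Anders holds 55% of Northlake, so Anders controls Northlake.
Anders did not control Northlake before and does after, so the clause is triggered.

Yes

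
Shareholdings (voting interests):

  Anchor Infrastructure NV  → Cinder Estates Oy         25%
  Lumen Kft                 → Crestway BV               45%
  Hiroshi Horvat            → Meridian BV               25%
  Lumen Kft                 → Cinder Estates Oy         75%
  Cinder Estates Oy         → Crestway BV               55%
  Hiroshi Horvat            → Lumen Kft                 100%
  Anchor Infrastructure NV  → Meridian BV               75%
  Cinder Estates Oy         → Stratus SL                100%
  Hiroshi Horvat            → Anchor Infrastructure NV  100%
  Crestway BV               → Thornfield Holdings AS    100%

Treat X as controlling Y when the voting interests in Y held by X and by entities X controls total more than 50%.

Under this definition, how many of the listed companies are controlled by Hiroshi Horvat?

Hiroshi holds 100% of Anchor, so Hiroshi controls Anchor.
Hiroshi holds 100% of Lumen, so Hiroshi controls Lumen.
Anchor and Hiroshi together hold 75% + 25% = 100% of Meridian, so Hiroshi controls Meridian.
Lumen and Anchor together hold 75% + 25% = 100% of Cinder, so Hiroshi controls Cinder.
Lumen and Cinder together hold 45% + 55% = 100% of Crestway, so Hiroshi controls Crestway.
Cinder holds 100% of Stratus, so Hiroshi controls Stratus.
Crestway holds 100% of Thornfield, so Hiroshi controls Thornfield.
Hiroshi controls 7 companies.

7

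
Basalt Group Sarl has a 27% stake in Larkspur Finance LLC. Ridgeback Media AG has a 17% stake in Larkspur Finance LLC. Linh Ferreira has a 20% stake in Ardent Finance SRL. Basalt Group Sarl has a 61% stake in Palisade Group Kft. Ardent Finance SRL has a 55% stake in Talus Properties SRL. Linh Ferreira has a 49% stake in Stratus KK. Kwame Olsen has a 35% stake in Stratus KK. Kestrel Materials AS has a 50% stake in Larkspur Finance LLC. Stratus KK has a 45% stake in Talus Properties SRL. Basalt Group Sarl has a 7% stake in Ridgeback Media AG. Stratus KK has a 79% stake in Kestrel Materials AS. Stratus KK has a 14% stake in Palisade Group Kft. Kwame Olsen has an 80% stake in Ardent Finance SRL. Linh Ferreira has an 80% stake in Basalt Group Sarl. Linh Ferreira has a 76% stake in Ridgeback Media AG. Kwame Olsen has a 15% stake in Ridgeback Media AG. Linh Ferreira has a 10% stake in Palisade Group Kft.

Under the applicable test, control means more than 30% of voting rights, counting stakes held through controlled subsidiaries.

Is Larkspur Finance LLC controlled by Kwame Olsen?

Kwame holds 35% of Stratus, so Kwame controls Stratus.
Stratus holds 79% of Kestrel, so Kwame controls Kestrel.
Kestrel holds 50% of Larkspur, so Kwame controls Larkspur.

Yes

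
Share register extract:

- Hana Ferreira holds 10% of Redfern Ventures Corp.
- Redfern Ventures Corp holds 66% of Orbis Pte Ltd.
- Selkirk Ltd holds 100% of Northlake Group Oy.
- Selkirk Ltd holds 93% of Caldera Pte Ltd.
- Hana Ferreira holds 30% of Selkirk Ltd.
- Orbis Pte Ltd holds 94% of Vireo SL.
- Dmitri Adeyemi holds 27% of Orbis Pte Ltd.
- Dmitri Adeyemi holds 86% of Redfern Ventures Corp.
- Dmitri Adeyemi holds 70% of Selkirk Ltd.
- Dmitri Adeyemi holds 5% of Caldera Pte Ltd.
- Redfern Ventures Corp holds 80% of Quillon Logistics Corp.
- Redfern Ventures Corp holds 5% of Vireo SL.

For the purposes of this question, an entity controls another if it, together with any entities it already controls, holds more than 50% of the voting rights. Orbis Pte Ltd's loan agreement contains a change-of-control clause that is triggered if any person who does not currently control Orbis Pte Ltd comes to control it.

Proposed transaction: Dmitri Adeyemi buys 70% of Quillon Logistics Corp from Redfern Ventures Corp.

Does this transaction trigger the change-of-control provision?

No

The purchase adds only to Dmitri's holdings (Redfern's stake shrinks), so Dmitri is the only person who could newly come to control Orbis.
Dmitri holds 86% of Redfern, so Dmitri controls Redfern.
Redfern and Dmitri together hold 66% + 27% = 93% of Orbis, so Dmitri controls Orbis.
So Dmitri already controls Orbis before the transaction.
After the purchase, Dmitri holds 70% of Quillon directly, and Redfern's stake falls to 10%.
Dmitri controlled Orbis already, so this is not a new person acquiring control; every other person's position is unchanged or reduced.
No new person acquires control, so the clause is not triggered.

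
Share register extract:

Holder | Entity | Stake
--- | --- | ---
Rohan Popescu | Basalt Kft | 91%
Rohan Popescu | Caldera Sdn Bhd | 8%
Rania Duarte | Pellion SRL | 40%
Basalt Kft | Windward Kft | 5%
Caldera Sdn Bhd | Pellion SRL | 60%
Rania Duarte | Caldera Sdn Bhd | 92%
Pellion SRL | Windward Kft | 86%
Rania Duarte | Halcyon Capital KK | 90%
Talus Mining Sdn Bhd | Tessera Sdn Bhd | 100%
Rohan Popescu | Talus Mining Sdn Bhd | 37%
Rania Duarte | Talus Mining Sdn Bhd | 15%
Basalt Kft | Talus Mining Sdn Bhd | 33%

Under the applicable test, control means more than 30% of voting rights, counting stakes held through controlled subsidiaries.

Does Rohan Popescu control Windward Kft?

Rohan holds 91% of Basalt, so Rohan controls Basalt.
Rohan and Basalt together hold 37% + 33% = 70% of Talus, so Rohan controls Talus.
Talus holds 100% of Tessera, so Rohan controls Tessera.
In Windward, Rohan's side holds only 5%, not > 30%.
So Rohan does not control Windward.

No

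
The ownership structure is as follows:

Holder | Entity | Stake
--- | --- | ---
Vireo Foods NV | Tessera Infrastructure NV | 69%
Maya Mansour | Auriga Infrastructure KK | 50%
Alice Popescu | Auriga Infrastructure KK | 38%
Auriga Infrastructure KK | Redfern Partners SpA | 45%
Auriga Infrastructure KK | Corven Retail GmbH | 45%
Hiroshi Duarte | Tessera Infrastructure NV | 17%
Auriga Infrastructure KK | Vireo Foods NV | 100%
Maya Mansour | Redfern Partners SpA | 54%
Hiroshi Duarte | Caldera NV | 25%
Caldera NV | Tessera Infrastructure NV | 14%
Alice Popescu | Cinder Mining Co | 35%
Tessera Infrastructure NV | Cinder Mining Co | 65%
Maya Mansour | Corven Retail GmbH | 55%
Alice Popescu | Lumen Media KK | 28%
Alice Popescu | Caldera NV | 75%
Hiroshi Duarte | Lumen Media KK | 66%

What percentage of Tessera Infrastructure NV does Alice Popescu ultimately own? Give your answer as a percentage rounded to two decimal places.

36.72%

Alice reaches Tessera along 2 paths.
Via Auriga → Vireo: 38% × 100% × 69% = 26.22%.
Via Caldera: 75% × 14% = 10.5%.
Total: 26.22% + 10.5% = 36.72%.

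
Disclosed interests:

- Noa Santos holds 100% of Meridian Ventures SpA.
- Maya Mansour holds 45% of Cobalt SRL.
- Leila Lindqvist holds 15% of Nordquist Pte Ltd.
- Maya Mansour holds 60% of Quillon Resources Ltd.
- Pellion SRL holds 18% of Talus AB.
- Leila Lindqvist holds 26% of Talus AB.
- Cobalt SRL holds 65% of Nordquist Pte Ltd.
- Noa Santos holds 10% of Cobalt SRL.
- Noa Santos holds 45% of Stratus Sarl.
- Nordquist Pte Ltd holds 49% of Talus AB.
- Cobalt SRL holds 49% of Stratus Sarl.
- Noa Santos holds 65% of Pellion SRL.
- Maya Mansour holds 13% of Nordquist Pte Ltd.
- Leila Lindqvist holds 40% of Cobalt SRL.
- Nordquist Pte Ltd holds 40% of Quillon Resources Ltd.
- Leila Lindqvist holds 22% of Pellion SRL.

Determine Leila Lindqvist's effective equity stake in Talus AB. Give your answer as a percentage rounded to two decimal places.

Leila reaches Talus along 4 paths.
Direct stake: 26% = 26%.
Via Nordquist: 15% × 49% = 7.35%.
Via Cobalt → Nordquist: 40% × 65% × 49% = 12.74%.
Via Pellion: 22% × 18% = 3.96%.
Total: 26% + 7.35% + 12.74% + 3.96% = 50.05%.

50.05%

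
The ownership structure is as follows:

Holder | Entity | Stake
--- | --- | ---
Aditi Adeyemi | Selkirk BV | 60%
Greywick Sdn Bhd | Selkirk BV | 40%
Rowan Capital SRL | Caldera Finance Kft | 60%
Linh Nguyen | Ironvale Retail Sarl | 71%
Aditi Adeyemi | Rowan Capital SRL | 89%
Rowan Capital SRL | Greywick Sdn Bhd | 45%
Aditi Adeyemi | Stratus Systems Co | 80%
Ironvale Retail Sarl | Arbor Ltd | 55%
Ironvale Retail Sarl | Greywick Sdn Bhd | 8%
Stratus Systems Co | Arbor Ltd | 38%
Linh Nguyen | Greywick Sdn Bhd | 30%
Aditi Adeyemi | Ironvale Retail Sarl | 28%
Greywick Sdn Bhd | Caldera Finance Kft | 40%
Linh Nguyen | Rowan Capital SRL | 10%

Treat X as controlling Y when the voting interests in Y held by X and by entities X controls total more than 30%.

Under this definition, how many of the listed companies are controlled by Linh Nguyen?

Linh holds 71% of Ironvale, so Linh controls Ironvale.
Linh and Ironvale together hold 30% + 8% = 38% of Greywick, so Linh controls Greywick.
Greywick holds 40% of Selkirk, so Linh controls Selkirk.
Greywick holds 40% of Caldera, so Linh controls Caldera.
Ironvale holds 55% of Arbor, so Linh controls Arbor.
No other company's threshold is met.
Linh controls 5 companies.

5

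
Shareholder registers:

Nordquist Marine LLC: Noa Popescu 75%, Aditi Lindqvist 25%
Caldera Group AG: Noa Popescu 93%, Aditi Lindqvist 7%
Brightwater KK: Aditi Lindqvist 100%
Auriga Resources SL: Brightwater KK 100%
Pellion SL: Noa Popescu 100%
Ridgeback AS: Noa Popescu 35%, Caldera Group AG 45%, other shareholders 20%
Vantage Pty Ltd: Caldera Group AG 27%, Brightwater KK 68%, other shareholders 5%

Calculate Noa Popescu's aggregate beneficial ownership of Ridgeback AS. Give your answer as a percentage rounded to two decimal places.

Noa reaches Ridgeback along 2 paths.
Direct stake: 35% = 35%.
Via Caldera: 93% × 45% = 41.85%.
Total: 35% + 41.85% = 76.85%.

76.85%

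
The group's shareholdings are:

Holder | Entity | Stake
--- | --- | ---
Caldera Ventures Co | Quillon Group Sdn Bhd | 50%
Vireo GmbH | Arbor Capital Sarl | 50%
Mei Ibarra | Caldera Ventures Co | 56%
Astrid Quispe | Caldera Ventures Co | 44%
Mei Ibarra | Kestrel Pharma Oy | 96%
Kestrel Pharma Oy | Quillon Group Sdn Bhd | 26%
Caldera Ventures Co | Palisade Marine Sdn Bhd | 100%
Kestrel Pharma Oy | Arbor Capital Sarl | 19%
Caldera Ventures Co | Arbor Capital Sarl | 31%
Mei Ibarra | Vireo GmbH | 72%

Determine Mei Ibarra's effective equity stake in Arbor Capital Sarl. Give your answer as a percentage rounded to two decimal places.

Mei reaches Arbor along 3 paths.
Via Caldera: 56% × 31% = 17.36%.
Via Vireo: 72% × 50% = 36%.
Via Kestrel: 96% × 19% = 18.24%.
Total: 17.36% + 36% + 18.24% = 71.6%.
Rounded: 71.60%.

71.60%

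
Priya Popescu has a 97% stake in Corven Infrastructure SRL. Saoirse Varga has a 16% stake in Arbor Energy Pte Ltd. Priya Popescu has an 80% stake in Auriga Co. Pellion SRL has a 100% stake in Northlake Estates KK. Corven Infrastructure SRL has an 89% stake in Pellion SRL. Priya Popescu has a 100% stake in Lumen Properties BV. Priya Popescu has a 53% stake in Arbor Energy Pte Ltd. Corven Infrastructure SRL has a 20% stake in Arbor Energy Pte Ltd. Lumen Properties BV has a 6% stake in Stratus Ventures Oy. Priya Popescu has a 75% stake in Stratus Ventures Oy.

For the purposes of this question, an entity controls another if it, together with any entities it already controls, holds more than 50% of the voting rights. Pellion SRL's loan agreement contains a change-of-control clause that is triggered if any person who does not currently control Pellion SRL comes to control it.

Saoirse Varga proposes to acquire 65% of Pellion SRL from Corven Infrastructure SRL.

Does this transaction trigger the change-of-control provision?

The purchase adds only to Saoirse's holdings (Corven's stake shrinks), so Saoirse is the only person who could newly come to control Pellion.
Saoirse's largest direct stake is 16% in Arbor, which does not meet the threshold, so Saoirse controls no company.
Neither Saoirse nor any entity Saoirse controls holds any voting interest in Pellion.
So before the transaction, Saoirse does not control Pellion.
After the purchase, Saoirse holds 65% of Pellion directly, and Corven's stake falls to 24%.
Saoirse holds 65% of Pellion, so Saoirse controls Pellion.
Saoirse did not control Pellion before and does after, so the clause is triggered.

Yes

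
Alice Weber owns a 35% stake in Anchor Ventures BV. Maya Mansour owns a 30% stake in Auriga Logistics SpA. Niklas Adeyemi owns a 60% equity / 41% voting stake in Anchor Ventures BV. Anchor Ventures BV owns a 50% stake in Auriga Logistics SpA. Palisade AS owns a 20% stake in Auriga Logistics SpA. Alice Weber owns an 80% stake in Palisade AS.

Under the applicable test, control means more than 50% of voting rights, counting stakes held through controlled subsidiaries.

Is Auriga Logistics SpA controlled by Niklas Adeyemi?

No

Niklas's largest direct stake is 41% in Anchor, which does not meet the threshold, so Niklas controls no company.
Neither Niklas nor any entity Niklas controls holds any voting interest in Auriga.
So Niklas does not control Auriga.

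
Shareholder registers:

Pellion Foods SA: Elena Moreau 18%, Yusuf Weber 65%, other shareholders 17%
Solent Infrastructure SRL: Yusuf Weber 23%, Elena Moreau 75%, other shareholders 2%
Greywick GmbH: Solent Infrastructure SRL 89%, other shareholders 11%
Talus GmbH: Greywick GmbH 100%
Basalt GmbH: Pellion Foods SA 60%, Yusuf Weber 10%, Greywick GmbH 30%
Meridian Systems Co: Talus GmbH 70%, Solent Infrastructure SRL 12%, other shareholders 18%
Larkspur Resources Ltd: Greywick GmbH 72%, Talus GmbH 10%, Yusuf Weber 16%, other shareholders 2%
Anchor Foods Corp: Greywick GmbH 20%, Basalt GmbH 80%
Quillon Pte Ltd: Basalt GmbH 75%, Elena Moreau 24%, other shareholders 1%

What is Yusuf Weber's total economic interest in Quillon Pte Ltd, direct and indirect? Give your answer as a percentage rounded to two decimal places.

Yusuf reaches Quillon along 3 paths.
Via Pellion → Basalt: 65% × 60% × 75% = 29.25%.
Via Basalt: 10% × 75% = 7.5%.
Via Solent → Greywick → Basalt: 23% × 89% × 30% × 75% = 4.60575%.
Total: 29.25% + 7.5% + 4.60575% = 41.35575%.
Rounded: 41.36%.

41.36%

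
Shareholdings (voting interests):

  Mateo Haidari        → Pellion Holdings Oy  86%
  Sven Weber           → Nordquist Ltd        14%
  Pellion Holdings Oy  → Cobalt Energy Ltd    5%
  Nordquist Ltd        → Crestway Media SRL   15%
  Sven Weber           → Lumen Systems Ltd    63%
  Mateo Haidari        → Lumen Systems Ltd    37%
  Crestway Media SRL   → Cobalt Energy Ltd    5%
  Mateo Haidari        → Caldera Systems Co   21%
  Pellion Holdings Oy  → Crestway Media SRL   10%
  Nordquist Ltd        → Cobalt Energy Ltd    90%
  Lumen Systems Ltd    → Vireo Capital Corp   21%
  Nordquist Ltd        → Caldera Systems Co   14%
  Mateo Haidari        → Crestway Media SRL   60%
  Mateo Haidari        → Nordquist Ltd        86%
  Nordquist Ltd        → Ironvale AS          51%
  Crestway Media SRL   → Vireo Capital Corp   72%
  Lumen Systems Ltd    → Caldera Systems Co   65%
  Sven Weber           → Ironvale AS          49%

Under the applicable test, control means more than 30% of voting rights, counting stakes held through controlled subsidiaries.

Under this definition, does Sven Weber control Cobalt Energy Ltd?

No

Sven holds 63% of Lumen, so Sven controls Lumen.
Sven holds 49% of Ironvale, so Sven controls Ironvale.
Lumen holds 65% of Caldera, so Sven controls Caldera.
Neither Sven nor any entity Sven controls holds any voting interest in Cobalt.
So Sven does not control Cobalt.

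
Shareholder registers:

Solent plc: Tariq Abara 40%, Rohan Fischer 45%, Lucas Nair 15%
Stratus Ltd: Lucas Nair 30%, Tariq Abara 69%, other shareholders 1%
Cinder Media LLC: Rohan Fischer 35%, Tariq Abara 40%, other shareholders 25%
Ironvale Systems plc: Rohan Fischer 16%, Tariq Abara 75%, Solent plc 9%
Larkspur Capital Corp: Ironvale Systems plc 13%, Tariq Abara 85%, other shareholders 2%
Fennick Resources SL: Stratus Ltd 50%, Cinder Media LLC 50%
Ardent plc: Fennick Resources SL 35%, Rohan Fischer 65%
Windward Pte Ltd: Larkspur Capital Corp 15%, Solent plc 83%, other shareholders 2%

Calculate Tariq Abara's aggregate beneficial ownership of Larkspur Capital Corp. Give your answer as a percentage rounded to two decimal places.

Tariq reaches Larkspur along 3 paths.
Via Ironvale: 75% × 13% = 9.75%.
Via Solent → Ironvale: 40% × 9% × 13% = 0.468%.
Direct stake: 85% = 85%.
Total: 9.75% + 0.468% + 85% = 95.218%.
Rounded: 95.22%.

95.22%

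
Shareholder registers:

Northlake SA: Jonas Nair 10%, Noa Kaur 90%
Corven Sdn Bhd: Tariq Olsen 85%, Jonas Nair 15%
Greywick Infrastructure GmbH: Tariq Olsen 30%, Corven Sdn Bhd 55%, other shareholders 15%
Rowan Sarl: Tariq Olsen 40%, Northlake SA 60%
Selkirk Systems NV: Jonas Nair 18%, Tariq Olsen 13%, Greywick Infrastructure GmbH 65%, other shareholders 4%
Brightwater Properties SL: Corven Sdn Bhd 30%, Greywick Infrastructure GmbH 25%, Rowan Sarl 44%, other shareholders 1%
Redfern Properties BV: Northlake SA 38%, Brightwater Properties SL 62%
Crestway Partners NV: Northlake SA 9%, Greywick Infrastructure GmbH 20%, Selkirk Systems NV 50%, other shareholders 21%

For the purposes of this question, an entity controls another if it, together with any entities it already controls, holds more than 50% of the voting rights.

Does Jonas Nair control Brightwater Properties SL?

Jonas's largest direct stake is 18% in Selkirk, which does not meet the threshold, so Jonas controls no company.
Neither Jonas nor any entity Jonas controls holds any voting interest in Brightwater.
So Jonas does not control Brightwater.

No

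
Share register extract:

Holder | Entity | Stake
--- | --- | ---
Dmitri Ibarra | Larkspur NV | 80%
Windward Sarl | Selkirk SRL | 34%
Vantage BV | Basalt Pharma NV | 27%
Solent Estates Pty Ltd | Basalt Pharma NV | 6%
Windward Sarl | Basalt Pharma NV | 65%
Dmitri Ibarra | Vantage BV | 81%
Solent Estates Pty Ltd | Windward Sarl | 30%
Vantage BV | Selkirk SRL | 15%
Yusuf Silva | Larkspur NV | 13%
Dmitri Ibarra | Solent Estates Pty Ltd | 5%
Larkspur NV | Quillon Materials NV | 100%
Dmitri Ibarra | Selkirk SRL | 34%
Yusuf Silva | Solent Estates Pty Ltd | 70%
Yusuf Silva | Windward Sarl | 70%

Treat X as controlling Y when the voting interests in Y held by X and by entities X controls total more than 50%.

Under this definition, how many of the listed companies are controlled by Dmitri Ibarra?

3

Dmitri holds 80% of Larkspur, so Dmitri controls Larkspur.
Dmitri holds 81% of Vantage, so Dmitri controls Vantage.
Larkspur holds 100% of Quillon, so Dmitri controls Quillon.
No other company's threshold is met.
Dmitri controls 3 companies.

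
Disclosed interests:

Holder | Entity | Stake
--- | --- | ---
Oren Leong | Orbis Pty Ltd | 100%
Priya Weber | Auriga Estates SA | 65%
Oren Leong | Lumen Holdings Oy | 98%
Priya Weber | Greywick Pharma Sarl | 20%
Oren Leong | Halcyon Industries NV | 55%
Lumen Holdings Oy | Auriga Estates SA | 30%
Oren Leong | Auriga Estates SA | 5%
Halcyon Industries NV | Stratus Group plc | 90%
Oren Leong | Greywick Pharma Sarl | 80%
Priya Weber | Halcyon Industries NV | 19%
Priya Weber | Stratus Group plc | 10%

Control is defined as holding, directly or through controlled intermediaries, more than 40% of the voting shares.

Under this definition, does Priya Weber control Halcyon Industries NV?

Priya holds 65% of Auriga, so Priya controls Auriga.
In Halcyon, Priya's side holds only 19%, not > 40%.
So Priya does not control Halcyon.

No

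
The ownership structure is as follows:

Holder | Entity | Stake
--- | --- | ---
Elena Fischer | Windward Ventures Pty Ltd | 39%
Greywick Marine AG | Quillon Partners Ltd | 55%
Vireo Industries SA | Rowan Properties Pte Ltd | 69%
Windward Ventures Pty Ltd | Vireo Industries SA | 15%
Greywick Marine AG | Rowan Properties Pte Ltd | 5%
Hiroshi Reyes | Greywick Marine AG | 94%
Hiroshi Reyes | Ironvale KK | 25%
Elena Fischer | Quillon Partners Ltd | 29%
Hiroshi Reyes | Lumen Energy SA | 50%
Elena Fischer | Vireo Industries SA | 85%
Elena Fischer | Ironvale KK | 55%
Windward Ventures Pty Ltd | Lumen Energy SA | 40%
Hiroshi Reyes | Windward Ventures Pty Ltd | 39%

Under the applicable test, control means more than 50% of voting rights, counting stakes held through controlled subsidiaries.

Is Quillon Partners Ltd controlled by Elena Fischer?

No

Elena holds 55% of Ironvale, so Elena controls Ironvale.
Elena holds 85% of Vireo, so Elena controls Vireo.
Vireo holds 69% of Rowan, so Elena controls Rowan.
In Quillon, Elena's side holds only 29%, not > 50%.
So Elena does not control Quillon.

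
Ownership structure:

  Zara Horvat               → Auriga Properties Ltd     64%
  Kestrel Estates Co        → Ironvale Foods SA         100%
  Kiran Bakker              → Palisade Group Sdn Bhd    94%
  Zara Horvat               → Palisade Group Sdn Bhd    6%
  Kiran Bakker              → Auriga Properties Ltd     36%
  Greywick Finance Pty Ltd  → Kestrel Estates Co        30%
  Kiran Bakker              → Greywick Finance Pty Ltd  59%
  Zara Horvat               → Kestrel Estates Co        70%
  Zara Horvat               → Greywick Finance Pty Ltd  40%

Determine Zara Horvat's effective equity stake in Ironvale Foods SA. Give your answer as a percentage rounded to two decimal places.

Zara reaches Ironvale along 2 paths.
Via Kestrel: 70% × 100% = 70%.
Via Greywick → Kestrel: 40% × 30% × 100% = 12%.
Total: 70% + 12% = 82%.
Rounded: 82.00%.

82.00%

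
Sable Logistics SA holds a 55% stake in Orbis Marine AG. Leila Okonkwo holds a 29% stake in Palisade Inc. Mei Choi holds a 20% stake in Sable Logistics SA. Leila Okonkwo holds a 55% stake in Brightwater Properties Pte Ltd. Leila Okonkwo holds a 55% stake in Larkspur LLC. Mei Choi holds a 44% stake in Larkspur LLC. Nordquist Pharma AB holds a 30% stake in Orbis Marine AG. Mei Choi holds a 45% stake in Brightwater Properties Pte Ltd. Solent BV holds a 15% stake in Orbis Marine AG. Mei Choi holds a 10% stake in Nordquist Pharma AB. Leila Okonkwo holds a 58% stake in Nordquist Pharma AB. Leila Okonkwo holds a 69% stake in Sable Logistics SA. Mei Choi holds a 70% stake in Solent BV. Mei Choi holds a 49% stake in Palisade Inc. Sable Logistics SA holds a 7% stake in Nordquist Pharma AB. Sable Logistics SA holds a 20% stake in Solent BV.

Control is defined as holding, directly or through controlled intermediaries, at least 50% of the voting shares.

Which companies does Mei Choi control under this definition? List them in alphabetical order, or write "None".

Solent BV

Mei holds 70% of Solent, so Mei controls Solent.
No other company's threshold is met.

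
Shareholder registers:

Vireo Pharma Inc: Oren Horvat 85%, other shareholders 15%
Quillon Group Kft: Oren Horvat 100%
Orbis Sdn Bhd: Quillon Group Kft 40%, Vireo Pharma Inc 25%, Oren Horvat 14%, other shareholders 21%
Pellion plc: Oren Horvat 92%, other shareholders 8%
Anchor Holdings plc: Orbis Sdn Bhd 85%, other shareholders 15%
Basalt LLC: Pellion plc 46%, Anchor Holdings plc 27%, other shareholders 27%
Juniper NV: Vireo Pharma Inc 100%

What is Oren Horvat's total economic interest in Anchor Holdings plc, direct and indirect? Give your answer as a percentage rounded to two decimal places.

63.96%

Oren reaches Anchor along 3 paths.
Via Quillon → Orbis: 100% × 40% × 85% = 34%.
Via Vireo → Orbis: 85% × 25% × 85% = 18.0625%.
Via Orbis: 14% × 85% = 11.9%.
Total: 34% + 18.0625% + 11.9% = 63.9625%.
Rounded: 63.96%.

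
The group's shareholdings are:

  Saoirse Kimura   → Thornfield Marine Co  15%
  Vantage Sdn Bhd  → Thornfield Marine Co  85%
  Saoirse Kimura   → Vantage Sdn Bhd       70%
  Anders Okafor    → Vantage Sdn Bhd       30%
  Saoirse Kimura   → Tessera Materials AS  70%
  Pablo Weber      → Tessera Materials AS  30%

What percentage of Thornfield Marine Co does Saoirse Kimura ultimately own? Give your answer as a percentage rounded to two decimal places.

Saoirse reaches Thornfield along 2 paths.
Direct stake: 15% = 15%.
Via Vantage: 70% × 85% = 59.5%.
Total: 15% + 59.5% = 74.5%.
Rounded: 74.50%.

74.50%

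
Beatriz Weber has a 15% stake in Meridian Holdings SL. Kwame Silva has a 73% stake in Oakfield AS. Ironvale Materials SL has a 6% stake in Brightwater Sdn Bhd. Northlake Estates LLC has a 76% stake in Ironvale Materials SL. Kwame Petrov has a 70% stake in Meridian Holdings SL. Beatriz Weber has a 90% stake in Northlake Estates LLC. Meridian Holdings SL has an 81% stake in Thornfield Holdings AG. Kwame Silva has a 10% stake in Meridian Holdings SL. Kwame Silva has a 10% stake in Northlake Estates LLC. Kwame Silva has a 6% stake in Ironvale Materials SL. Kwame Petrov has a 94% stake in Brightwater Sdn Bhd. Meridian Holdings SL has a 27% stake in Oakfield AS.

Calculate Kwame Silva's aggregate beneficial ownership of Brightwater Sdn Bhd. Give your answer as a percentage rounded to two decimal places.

0.82%

Kwame Silva reaches Brightwater along 2 paths.
Via Northlake → Ironvale: 10% × 76% × 6% = 0.456%.
Via Ironvale: 6% × 6% = 0.36%.
Total: 0.456% + 0.36% = 0.816%.
Rounded: 0.82%.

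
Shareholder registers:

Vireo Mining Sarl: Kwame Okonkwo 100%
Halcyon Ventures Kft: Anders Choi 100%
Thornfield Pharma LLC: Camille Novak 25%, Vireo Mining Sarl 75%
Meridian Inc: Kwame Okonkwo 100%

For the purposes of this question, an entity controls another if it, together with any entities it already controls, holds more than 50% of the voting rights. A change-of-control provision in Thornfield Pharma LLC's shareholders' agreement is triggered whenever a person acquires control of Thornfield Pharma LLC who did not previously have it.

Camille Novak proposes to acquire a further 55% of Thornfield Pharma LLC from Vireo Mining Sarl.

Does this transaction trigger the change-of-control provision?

Yes

The purchase adds only to Camille's holdings (Vireo's stake shrinks), so Camille is the only person who could newly come to control Thornfield.
Camille's largest direct stake is 25% in Thornfield, which does not meet the threshold, so Camille controls no company.
In Thornfield, Camille's side holds only 25%, not > 50%.
So before the transaction, Camille does not control Thornfield.
After the purchase, Camille's direct stake in Thornfield rises to 25% + 55% = 80%, and Vireo's stake falls to 20%.
Camille holds 80% of Thornfield, so Camille controls Thornfield.
Camille did not control Thornfield before and does after, so the clause is triggered.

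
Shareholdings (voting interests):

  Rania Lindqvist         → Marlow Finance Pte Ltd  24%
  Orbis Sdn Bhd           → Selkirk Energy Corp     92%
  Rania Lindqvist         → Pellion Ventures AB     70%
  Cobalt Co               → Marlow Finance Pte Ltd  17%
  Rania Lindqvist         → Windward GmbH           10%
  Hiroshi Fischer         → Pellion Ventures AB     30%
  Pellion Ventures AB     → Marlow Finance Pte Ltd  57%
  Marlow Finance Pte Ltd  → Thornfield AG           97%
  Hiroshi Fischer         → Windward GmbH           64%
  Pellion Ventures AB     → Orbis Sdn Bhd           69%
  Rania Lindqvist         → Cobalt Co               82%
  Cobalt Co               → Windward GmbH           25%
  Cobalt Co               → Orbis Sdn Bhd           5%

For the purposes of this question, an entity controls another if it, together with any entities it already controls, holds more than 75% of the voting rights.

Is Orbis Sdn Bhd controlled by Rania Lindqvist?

No

Rania holds 82% of Cobalt, so Rania controls Cobalt.
In Orbis, Rania's side holds only 5%, not > 75%.
So Rania does not control Orbis.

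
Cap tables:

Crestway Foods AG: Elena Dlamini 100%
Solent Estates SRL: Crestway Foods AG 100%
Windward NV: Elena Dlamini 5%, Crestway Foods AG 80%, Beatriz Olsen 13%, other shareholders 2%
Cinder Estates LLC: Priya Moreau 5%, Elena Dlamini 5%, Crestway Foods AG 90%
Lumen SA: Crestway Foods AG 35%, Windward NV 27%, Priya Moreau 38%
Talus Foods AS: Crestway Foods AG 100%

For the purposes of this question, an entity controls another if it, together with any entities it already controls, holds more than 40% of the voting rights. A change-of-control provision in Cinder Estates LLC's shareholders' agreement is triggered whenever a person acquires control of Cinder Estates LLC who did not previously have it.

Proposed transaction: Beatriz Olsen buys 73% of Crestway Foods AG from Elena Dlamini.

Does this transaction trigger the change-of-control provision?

The purchase adds only to Beatriz's holdings (Elena's stake shrinks), so Beatriz is the only person who could newly come to control Cinder.
Beatriz's largest direct stake is 13% in Windward, which does not meet the threshold, so Beatriz controls no company.
Neither Beatriz nor any entity Beatriz controls holds any voting interest in Cinder.
So before the transaction, Beatriz does not control Cinder.
After the purchase, Beatriz holds 73% of Crestway directly, and Elena's stake falls to 27%.
Beatriz holds 73% of Crestway, so Beatriz controls Crestway.
Crestway holds 90% of Cinder, so Beatriz controls Cinder.
Beatriz did not control Cinder before and does after, so the clause is triggered.

Yes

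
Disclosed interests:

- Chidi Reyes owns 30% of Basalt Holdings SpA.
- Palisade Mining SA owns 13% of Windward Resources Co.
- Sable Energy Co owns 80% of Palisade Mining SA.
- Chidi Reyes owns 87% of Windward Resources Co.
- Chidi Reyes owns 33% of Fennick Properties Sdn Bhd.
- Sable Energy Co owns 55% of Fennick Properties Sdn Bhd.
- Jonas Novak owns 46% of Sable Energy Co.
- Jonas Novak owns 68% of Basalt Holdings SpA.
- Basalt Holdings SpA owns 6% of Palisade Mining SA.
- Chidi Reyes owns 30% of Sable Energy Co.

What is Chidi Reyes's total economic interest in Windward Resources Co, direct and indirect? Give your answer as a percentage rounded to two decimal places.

90.35%

Chidi reaches Windward along 3 paths.
Direct stake: 87% = 87%.
Via Sable → Palisade: 30% × 80% × 13% = 3.12%.
Via Basalt → Palisade: 30% × 6% × 13% = 0.234%.
Total: 87% + 3.12% + 0.234% = 90.354%.
Rounded: 90.35%.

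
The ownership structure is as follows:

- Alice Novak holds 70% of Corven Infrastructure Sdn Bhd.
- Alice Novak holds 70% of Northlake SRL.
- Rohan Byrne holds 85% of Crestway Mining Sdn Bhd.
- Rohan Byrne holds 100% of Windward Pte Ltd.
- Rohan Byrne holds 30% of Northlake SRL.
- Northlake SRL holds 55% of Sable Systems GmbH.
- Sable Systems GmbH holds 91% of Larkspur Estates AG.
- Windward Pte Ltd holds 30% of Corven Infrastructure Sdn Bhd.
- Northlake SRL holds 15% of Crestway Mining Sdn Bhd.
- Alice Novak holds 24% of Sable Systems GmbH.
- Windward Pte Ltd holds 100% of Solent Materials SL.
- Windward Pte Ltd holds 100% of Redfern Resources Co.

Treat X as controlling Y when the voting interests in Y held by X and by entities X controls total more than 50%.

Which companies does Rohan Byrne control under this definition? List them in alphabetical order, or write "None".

Rohan holds 100% of Windward, so Rohan controls Windward.
Rohan holds 85% of Crestway, so Rohan controls Crestway.
Windward holds 100% of Redfern, so Rohan controls Redfern.
Windward holds 100% of Solent, so Rohan controls Solent.
No other company's threshold is met.

Crestway Mining Sdn Bhd, Redfern Resources Co, Solent Materials SL, Windward Pte Ltd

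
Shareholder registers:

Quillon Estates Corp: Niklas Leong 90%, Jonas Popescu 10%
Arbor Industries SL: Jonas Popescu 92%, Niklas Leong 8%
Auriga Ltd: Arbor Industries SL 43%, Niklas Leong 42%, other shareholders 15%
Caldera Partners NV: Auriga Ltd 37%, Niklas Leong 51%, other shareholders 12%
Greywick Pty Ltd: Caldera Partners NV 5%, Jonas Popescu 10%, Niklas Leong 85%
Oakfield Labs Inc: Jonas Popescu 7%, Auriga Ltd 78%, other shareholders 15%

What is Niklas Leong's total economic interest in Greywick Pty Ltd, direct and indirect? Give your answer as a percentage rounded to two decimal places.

88.39%

Niklas reaches Greywick along 4 paths.
Via Arbor → Auriga → Caldera: 8% × 43% × 37% × 5% = 0.06364%.
Via Auriga → Caldera: 42% × 37% × 5% = 0.777%.
Via Caldera: 51% × 5% = 2.55%.
Direct stake: 85% = 85%.
Total: 0.06364% + 0.777% + 2.55% + 85% = 88.39064%.
Rounded: 88.39%.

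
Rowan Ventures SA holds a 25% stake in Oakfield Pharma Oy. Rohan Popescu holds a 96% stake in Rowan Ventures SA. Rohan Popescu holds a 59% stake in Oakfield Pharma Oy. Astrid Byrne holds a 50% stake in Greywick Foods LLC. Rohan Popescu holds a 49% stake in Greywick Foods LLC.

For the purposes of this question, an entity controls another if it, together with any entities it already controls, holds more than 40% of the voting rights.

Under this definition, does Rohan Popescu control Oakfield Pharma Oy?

Rohan holds 96% of Rowan, so Rohan controls Rowan.
Rohan and Rowan together hold 59% + 25% = 84% of Oakfield, so Rohan controls Oakfield.

Yes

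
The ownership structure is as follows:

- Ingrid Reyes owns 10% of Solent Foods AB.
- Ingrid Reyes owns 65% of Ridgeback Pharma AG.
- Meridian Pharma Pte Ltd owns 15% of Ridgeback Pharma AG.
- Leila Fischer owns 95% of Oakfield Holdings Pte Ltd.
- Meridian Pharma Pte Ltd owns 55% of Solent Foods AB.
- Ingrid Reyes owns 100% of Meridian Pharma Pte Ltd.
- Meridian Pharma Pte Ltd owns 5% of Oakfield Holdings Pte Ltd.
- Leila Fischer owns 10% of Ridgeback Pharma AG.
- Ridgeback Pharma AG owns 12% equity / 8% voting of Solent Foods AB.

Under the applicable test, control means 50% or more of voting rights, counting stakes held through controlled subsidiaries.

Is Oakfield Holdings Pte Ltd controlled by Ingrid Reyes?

No

Ingrid holds 100% of Meridian, so Ingrid controls Meridian.
Meridian and Ingrid together hold 15% + 65% = 80% of Ridgeback, so Ingrid controls Ridgeback.
Ridgeback and Ingrid and Meridian together hold 8% + 10% + 55% = 73% of Solent, so Ingrid controls Solent.
In Oakfield, Ingrid's side holds only 5%, not ≥ 50%.
So Ingrid does not control Oakfield.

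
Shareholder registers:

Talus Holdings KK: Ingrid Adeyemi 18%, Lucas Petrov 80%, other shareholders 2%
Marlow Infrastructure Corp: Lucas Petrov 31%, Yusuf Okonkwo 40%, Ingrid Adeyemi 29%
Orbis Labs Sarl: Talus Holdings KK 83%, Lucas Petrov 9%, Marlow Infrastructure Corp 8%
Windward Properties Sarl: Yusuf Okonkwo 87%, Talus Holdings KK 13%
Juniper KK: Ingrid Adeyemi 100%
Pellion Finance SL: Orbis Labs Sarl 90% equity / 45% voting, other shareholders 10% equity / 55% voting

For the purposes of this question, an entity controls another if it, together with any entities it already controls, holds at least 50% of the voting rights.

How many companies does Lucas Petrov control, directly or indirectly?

2

Lucas holds 80% of Talus, so Lucas controls Talus.
Talus and Lucas together hold 83% + 9% = 92% of Orbis, so Lucas controls Orbis.
No other company's threshold is met.
Lucas controls 2 companies.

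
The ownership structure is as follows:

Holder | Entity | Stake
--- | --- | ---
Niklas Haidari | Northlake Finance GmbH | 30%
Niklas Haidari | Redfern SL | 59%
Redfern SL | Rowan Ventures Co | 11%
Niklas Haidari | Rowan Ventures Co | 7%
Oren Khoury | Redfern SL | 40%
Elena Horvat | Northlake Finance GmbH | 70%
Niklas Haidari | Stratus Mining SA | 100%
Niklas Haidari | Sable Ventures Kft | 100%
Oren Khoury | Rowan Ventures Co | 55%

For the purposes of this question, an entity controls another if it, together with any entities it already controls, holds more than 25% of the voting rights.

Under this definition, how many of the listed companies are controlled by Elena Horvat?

Elena holds 70% of Northlake, so Elena controls Northlake.
No other company's threshold is met.
Elena controls 1 company.

1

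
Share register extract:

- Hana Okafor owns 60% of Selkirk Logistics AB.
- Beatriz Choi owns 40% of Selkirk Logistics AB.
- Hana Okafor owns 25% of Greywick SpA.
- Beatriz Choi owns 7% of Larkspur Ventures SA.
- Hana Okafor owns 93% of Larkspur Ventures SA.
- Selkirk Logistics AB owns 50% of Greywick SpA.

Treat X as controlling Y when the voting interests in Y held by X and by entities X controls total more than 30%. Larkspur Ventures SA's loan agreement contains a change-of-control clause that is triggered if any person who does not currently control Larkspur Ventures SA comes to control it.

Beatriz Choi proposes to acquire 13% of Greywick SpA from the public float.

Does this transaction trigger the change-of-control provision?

No

The purchase changes only Beatriz's holdings, so Beatriz is the only person who could newly come to control Larkspur.
Beatriz holds 40% of Selkirk, so Beatriz controls Selkirk.
Selkirk holds 50% of Greywick, so Beatriz controls Greywick.
In Larkspur, Beatriz's side holds only 7%, not > 30%.
So before the transaction, Beatriz does not control Larkspur.
After the purchase, Beatriz holds 13% of Greywick directly.
Selkirk and Beatriz together hold 50% + 13% = 63% of Greywick, so Beatriz controls Greywick.
After the transaction, Beatriz's side holds 7% of Larkspur, not > 30%, so Beatriz still does not control Larkspur.
No new person acquires control, so the clause is not triggered.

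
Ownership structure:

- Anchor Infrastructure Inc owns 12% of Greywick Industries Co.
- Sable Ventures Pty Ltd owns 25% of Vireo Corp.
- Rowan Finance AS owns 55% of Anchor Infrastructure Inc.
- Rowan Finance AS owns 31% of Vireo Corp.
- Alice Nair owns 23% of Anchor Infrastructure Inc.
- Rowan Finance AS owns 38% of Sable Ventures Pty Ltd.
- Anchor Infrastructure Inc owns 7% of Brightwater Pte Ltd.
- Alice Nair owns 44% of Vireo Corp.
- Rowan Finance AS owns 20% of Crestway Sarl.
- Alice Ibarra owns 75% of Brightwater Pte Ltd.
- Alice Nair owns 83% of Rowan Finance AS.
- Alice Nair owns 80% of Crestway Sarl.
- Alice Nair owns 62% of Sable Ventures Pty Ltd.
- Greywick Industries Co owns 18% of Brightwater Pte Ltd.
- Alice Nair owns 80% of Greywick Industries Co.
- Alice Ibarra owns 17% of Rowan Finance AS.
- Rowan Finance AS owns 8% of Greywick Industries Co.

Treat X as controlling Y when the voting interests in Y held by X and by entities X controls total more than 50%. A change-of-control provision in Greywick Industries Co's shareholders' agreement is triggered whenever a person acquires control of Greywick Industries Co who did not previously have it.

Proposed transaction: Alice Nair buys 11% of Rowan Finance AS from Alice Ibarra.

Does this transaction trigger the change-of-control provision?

No

The purchase adds only to Alice Nair's holdings (Alice Ibarra's stake shrinks), so Alice Nair is the only person who could newly come to control Greywick.
Alice Nair holds 83% of Rowan, so Alice Nair controls Rowan.
Alice Nair and Rowan together hold 23% + 55% = 78% of Anchor, so Alice Nair controls Anchor.
Rowan and Anchor and Alice Nair together hold 8% + 12% + 80% = 100% of Greywick, so Alice Nair controls Greywick.
So Alice Nair already controls Greywick before the transaction.
After the purchase, Alice Nair's direct stake in Rowan rises to 83% + 11% = 94%, and Alice Ibarra's stake falls to 6%.
Alice Nair controlled Greywick already, so this is not a new person acquiring control; every other person's position is unchanged or reduced.
No new person acquires control, so the clause is not triggered.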